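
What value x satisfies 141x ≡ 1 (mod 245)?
106

gcd(141, 245) = 1, so the inverse exists.
Extended Euclidean algorithm on (245, 141):
245 = 1 × 141 + 104  ⟹  104 = (1)·245 + (-1)·141
141 = 1 × 104 + 37  ⟹  37 = (-1)·245 + (2)·141
104 = 2 × 37 + 30  ⟹  30 = (3)·245 + (-5)·141
37 = 1 × 30 + 7  ⟹  7 = (-4)·245 + (7)·141
30 = 4 × 7 + 2  ⟹  2 = (19)·245 + (-33)·141
7 = 3 × 2 + 1  ⟹  1 = (-61)·245 + (106)·141
So (106)·141 ≡ 1 (mod 245), i.e. 141^(-1) ≡ 106 (mod 245).
Check: 141 × 106 = 14946 ≡ 1 (mod 245)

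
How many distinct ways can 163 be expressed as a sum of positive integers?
142798995930

p(n) counts ways to write n as a sum of positive integers (order ignored).
Euler's pentagonal recurrence: p(k) = p(k-1) + p(k-2) - p(k-5) - p(k-7) + p(k-12) + p(k-15) - ... (offsets j(3j∓1)/2, signs ++--, p(0)=1, p(<0)=0).
DP table for k = 0..162: p(0)=1, p(1)=1, p(2)=2, p(3)=3, p(4)=5, p(5)=7, p(6)=11, p(7)=15, p(8)=22, p(9)=30, p(10)=42, p(11)=56, p(12)=77, p(13)=101, p(14)=135, p(15)=176, p(16)=231, p(17)=297, p(18)=385, p(19)=490, p(20)=627, p(21)=792, p(22)=1002, p(23)=1255, p(24)=1575, p(25)=1958, p(26)=2436, p(27)=3010, p(28)=3718, p(29)=4565, p(30)=5604, p(31)=6842, p(32)=8349, p(33)=10143, p(34)=12310, p(35)=14883, p(36)=17977, p(37)=21637, p(38)=26015, p(39)=31185, p(40)=37338, p(41)=44583, p(42)=53174, p(43)=63261, p(44)=75175, p(45)=89134, p(46)=105558, p(47)=124754, p(48)=147273, p(49)=173525, p(50)=204226, p(51)=239943, p(52)=281589, p(53)=329931, p(54)=386155, p(55)=451276, p(56)=526823, p(57)=614154, p(58)=715220, p(59)=831820, p(60)=966467, p(61)=1121505, p(62)=1300156, p(63)=1505499, p(64)=1741630, p(65)=2012558, p(66)=2323520, p(67)=2679689, p(68)=3087735, p(69)=3554345, p(70)=4087968, p(71)=4697205, p(72)=5392783, p(73)=6185689, p(74)=7089500, p(75)=8118264, p(76)=9289091, p(77)=10619863, p(78)=12132164, p(79)=13848650, p(80)=15796476, p(81)=18004327, p(82)=20506255, p(83)=23338469, p(84)=26543660, p(85)=30167357, p(86)=34262962, p(87)=38887673, p(88)=44108109, p(89)=49995925, p(90)=56634173, p(91)=64112359, p(92)=72533807, p(93)=82010177, p(94)=92669720, p(95)=104651419, p(96)=118114304, p(97)=133230930, p(98)=150198136, p(99)=169229875, p(100)=190569292, p(101)=214481126, p(102)=241265379, p(103)=271248950, p(104)=304801365, p(105)=342325709, p(106)=384276336, p(107)=431149389, p(108)=483502844, p(109)=541946240, p(110)=607163746, p(111)=679903203, p(112)=761002156, p(113)=851376628, p(114)=952050665, p(115)=1064144451, p(116)=1188908248, p(117)=1327710076, p(118)=1482074143, p(119)=1653668665, p(120)=1844349560, p(121)=2056148051, p(122)=2291320912, p(123)=2552338241, p(124)=2841940500, p(125)=3163127352, p(126)=3519222692, p(127)=3913864295, p(128)=4351078600, p(129)=4835271870, p(130)=5371315400, p(131)=5964539504, p(132)=6620830889, p(133)=7346629512, p(134)=8149040695, p(135)=9035836076, p(136)=10015581680, p(137)=11097645016, p(138)=12292341831, p(139)=13610949895, p(140)=15065878135, p(141)=16670689208, p(142)=18440293320, p(143)=20390982757, p(144)=22540654445, p(145)=24908858009, p(146)=27517052599, p(147)=30388671978, p(148)=33549419497, p(149)=37027355200, p(150)=40853235313, p(151)=45060624582, p(152)=49686288421, p(153)=54770336324, p(154)=60356673280, p(155)=66493182097, p(156)=73232243759, p(157)=80630964769, p(158)=88751778802, p(159)=97662728555, p(160)=107438159466, p(161)=118159068427, p(162)=129913904637.
Final step: p(163) = p(162) + p(161) - p(158) - p(156) + p(151) + p(148) - p(141) - p(137) + p(128) + p(123) - p(112) - p(106) + p(93) + p(86) - p(71) - p(63) + p(46) + p(37) - p(18) - p(8)
= 129913904637 + 118159068427 - 88751778802 - 73232243759 + 45060624582 + 33549419497 - 16670689208 - 11097645016 + 4351078600 + 2552338241 - 761002156 - 384276336 + 82010177 + 34262962 - 4697205 - 1505499 + 105558 + 21637 - 385 - 22
= 142798995930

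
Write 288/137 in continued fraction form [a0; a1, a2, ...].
[2; 9, 1, 3, 1, 2]

Euclidean algorithm steps:
288 = 2 × 137 + 14
137 = 9 × 14 + 11
14 = 1 × 11 + 3
11 = 3 × 3 + 2
3 = 1 × 2 + 1
2 = 2 × 1 + 0
Continued fraction: [2; 9, 1, 3, 1, 2]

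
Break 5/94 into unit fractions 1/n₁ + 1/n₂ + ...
1/19 + 1/1786

Greedy algorithm:
5/94: ceiling(94/5) = 19, use 1/19
1/1786: ceiling(1786/1) = 1786, use 1/1786
Result: 5/94 = 1/19 + 1/1786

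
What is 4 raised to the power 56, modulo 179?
48

Repeated squaring. Binary of 56 = 111000.
4^1 ≡ 4 (mod 179); 4^2 ≡ 16 (mod 179); 4^4 ≡ 77 (mod 179); 4^8 ≡ 22 (mod 179); 4^16 ≡ 126 (mod 179); 4^32 ≡ 124 (mod 179)
4^56 = 4^8 × 4^16 × 4^32 ≡ 48 (mod 179)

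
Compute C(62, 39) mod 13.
4

Using Lucas' theorem:
Write n=62 and k=39 in base 13:
n in base 13: [4, 10]
k in base 13: [3, 0]
C(62,39) mod 13 = ∏ C(n_i, k_i) mod 13
Digit binomials (mod 13): C(4,3) = 4; C(10,0) = 1
Product: 4 × 1 = 4 ≡ 4 (mod 13)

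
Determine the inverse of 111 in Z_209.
177

gcd(111, 209) = 1, so the inverse exists.
Extended Euclidean algorithm on (209, 111):
209 = 1 × 111 + 98  ⟹  98 = (1)·209 + (-1)·111
111 = 1 × 98 + 13  ⟹  13 = (-1)·209 + (2)·111
98 = 7 × 13 + 7  ⟹  7 = (8)·209 + (-15)·111
13 = 1 × 7 + 6  ⟹  6 = (-9)·209 + (17)·111
7 = 1 × 6 + 1  ⟹  1 = (17)·209 + (-32)·111
So (-32)·111 ≡ 1 (mod 209), i.e. 111^(-1) ≡ -32 ≡ 177 (mod 209).
Check: 111 × 177 = 19647 ≡ 1 (mod 209)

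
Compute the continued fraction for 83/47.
[1; 1, 3, 3, 1, 2]

Euclidean algorithm steps:
83 = 1 × 47 + 36
47 = 1 × 36 + 11
36 = 3 × 11 + 3
11 = 3 × 3 + 2
3 = 1 × 2 + 1
2 = 2 × 1 + 0
Continued fraction: [1; 1, 3, 3, 1, 2]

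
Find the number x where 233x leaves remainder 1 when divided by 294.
53

gcd(233, 294) = 1, so the inverse exists.
Extended Euclidean algorithm on (294, 233):
294 = 1 × 233 + 61  ⟹  61 = (1)·294 + (-1)·233
233 = 3 × 61 + 50  ⟹  50 = (-3)·294 + (4)·233
61 = 1 × 50 + 11  ⟹  11 = (4)·294 + (-5)·233
50 = 4 × 11 + 6  ⟹  6 = (-19)·294 + (24)·233
11 = 1 × 6 + 5  ⟹  5 = (23)·294 + (-29)·233
6 = 1 × 5 + 1  ⟹  1 = (-42)·294 + (53)·233
So (53)·233 ≡ 1 (mod 294), i.e. 233^(-1) ≡ 53 (mod 294).
Check: 233 × 53 = 12349 ≡ 1 (mod 294)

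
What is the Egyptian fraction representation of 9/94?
1/11 + 1/207 + 1/214038

Greedy algorithm:
9/94: ceiling(94/9) = 11, use 1/11
5/1034: ceiling(1034/5) = 207, use 1/207
1/214038: ceiling(214038/1) = 214038, use 1/214038
Result: 9/94 = 1/11 + 1/207 + 1/214038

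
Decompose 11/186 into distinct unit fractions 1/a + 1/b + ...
1/17 + 1/3162

Greedy algorithm:
11/186: ceiling(186/11) = 17, use 1/17
1/3162: ceiling(3162/1) = 3162, use 1/3162
Result: 11/186 = 1/17 + 1/3162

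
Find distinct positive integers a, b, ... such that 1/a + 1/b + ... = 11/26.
1/3 + 1/12 + 1/156

Greedy algorithm:
11/26: ceiling(26/11) = 3, use 1/3
7/78: ceiling(78/7) = 12, use 1/12
1/156: ceiling(156/1) = 156, use 1/156
Result: 11/26 = 1/3 + 1/12 + 1/156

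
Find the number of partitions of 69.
3554345

p(n) counts ways to write n as a sum of positive integers (order ignored).
Euler's pentagonal recurrence: p(k) = p(k-1) + p(k-2) - p(k-5) - p(k-7) + p(k-12) + p(k-15) - ... (offsets j(3j∓1)/2, signs ++--, p(0)=1, p(<0)=0).
DP table for k = 0..68: p(0)=1, p(1)=1, p(2)=2, p(3)=3, p(4)=5, p(5)=7, p(6)=11, p(7)=15, p(8)=22, p(9)=30, p(10)=42, p(11)=56, p(12)=77, p(13)=101, p(14)=135, p(15)=176, p(16)=231, p(17)=297, p(18)=385, p(19)=490, p(20)=627, p(21)=792, p(22)=1002, p(23)=1255, p(24)=1575, p(25)=1958, p(26)=2436, p(27)=3010, p(28)=3718, p(29)=4565, p(30)=5604, p(31)=6842, p(32)=8349, p(33)=10143, p(34)=12310, p(35)=14883, p(36)=17977, p(37)=21637, p(38)=26015, p(39)=31185, p(40)=37338, p(41)=44583, p(42)=53174, p(43)=63261, p(44)=75175, p(45)=89134, p(46)=105558, p(47)=124754, p(48)=147273, p(49)=173525, p(50)=204226, p(51)=239943, p(52)=281589, p(53)=329931, p(54)=386155, p(55)=451276, p(56)=526823, p(57)=614154, p(58)=715220, p(59)=831820, p(60)=966467, p(61)=1121505, p(62)=1300156, p(63)=1505499, p(64)=1741630, p(65)=2012558, p(66)=2323520, p(67)=2679689, p(68)=3087735.
Final step: p(69) = p(68) + p(67) - p(64) - p(62) + p(57) + p(54) - p(47) - p(43) + p(34) + p(29) - p(18) - p(12)
= 3087735 + 2679689 - 1741630 - 1300156 + 614154 + 386155 - 124754 - 63261 + 12310 + 4565 - 385 - 77
= 3554345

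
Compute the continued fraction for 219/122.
[1; 1, 3, 1, 7, 3]

Euclidean algorithm steps:
219 = 1 × 122 + 97
122 = 1 × 97 + 25
97 = 3 × 25 + 22
25 = 1 × 22 + 3
22 = 7 × 3 + 1
3 = 3 × 1 + 0
Continued fraction: [1; 1, 3, 1, 7, 3]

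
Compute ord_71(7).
70

71 is prime, so ord(7) divides φ(71) = 70.
Divisors of 70: 1, 2, 5, 7, 10, 14, 35, 70.
Repeated squaring: 7^1 ≡ 7, 7^2 ≡ 49, 7^4 ≡ 58, 7^8 ≡ 27, 7^16 ≡ 19, 7^32 ≡ 6, 7^64 ≡ 36 (mod 71).
Test 7^d mod 71 for each divisor d in increasing order:
7^1 ≡ 7
7^2 ≡ 49
7^5 = 7^4·7^1 ≡ 51
7^7 = 7^4·7^2·7^1 ≡ 14
7^10 = 7^8·7^2 ≡ 45
7^14 = 7^8·7^4·7^2 ≡ 54
7^35 = 7^32·7^2·7^1 ≡ 70
7^70 = 7^64·7^4·7^2 ≡ 1  ← first divisor giving 1
The order is 70.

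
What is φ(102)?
32

102 = 2 × 3 × 17
φ(n) = n × ∏(1 - 1/p) for each prime p dividing n
φ(102) = 102 × (1 - 1/2) × (1 - 1/3) × (1 - 1/17) = 32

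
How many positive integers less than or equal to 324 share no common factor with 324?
108

324 = 2^2 × 3^4
φ(n) = n × ∏(1 - 1/p) for each prime p dividing n
φ(324) = 324 × (1 - 1/2) × (1 - 1/3) = 108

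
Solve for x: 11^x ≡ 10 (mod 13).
10

Baby-step giant-step with step n = ⌈√13⌉ = 4.
Baby steps 11^j mod 13 (j:value) for j=0..3: 0:1, 1:11, 2:4, 3:5.
Giant-step multiplier: 11^(-4) ≡ 11^(12-4) = 11^8 ≡ 9 (mod 13).
Giant steps γ_i = 10·9^i mod 13: γ_0=10, γ_1=12, γ_2=4 (in table at j=2).
x = i·n + j = 2·4 + 2 = 10.
Check: 11^10 ≡ 10 (mod 13).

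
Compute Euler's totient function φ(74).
36

74 = 2 × 37
φ(n) = n × ∏(1 - 1/p) for each prime p dividing n
φ(74) = 74 × (1 - 1/2) × (1 - 1/37) = 36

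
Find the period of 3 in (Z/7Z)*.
6

7 is prime, so ord(3) divides φ(7) = 6.
Divisors of 6: 1, 2, 3, 6.
Repeated squaring: 3^1 ≡ 3, 3^2 ≡ 2, 3^4 ≡ 4 (mod 7).
Test 3^d mod 7 for each divisor d in increasing order:
3^1 ≡ 3
3^2 ≡ 2
3^3 = 3^2·3^1 ≡ 6
3^6 = 3^4·3^2 ≡ 1  ← first divisor giving 1
The order is 6.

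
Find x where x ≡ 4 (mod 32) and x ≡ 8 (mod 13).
164

Using Chinese Remainder Theorem:
M = 32 × 13 = 416
M1 = 13, M2 = 32
y1 = 13^(-1) mod 32 = 5
y2 = 32^(-1) mod 13 = 11
x = (4×13×5 + 8×32×11) mod 416 = 164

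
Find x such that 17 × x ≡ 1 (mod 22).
13

gcd(17, 22) = 1, so the inverse exists.
Extended Euclidean algorithm on (22, 17):
22 = 1 × 17 + 5  ⟹  5 = (1)·22 + (-1)·17
17 = 3 × 5 + 2  ⟹  2 = (-3)·22 + (4)·17
5 = 2 × 2 + 1  ⟹  1 = (7)·22 + (-9)·17
So (-9)·17 ≡ 1 (mod 22), i.e. 17^(-1) ≡ -9 ≡ 13 (mod 22).
Check: 17 × 13 = 221 ≡ 1 (mod 22)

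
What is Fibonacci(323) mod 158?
89

Matrix identity: Q^n = [[F_(n+1), F_n], [F_n, F_(n-1)]] with Q = [[1,1],[1,0]].
n = 323 = 101000011₂. Square-and-multiply, entries mod 158:
Q^1 = [[1,1],[1,0]]
Q^2 = (Q^1)² = [[2,1],[1,1]]
Q^5 = (Q^2)²·Q = [[8,5],[5,3]]
Q^10 = (Q^5)² = [[89,55],[55,34]]
Q^20 = (Q^10)² = [[44,129],[129,73]]
Q^40 = (Q^20)² = [[91,83],[83,8]]
Q^80 = (Q^40)² = [[2,1],[1,1]]
Q^161 = (Q^80)²·Q = [[8,5],[5,3]]
Q^323 = (Q^161)²·Q = [[144,89],[89,55]]
F_323 mod 158 = Q^323[0][1] = 89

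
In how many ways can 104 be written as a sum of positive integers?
304801365

p(n) counts ways to write n as a sum of positive integers (order ignored).
Euler's pentagonal recurrence: p(k) = p(k-1) + p(k-2) - p(k-5) - p(k-7) + p(k-12) + p(k-15) - ... (offsets j(3j∓1)/2, signs ++--, p(0)=1, p(<0)=0).
DP table for k = 0..103: p(0)=1, p(1)=1, p(2)=2, p(3)=3, p(4)=5, p(5)=7, p(6)=11, p(7)=15, p(8)=22, p(9)=30, p(10)=42, p(11)=56, p(12)=77, p(13)=101, p(14)=135, p(15)=176, p(16)=231, p(17)=297, p(18)=385, p(19)=490, p(20)=627, p(21)=792, p(22)=1002, p(23)=1255, p(24)=1575, p(25)=1958, p(26)=2436, p(27)=3010, p(28)=3718, p(29)=4565, p(30)=5604, p(31)=6842, p(32)=8349, p(33)=10143, p(34)=12310, p(35)=14883, p(36)=17977, p(37)=21637, p(38)=26015, p(39)=31185, p(40)=37338, p(41)=44583, p(42)=53174, p(43)=63261, p(44)=75175, p(45)=89134, p(46)=105558, p(47)=124754, p(48)=147273, p(49)=173525, p(50)=204226, p(51)=239943, p(52)=281589, p(53)=329931, p(54)=386155, p(55)=451276, p(56)=526823, p(57)=614154, p(58)=715220, p(59)=831820, p(60)=966467, p(61)=1121505, p(62)=1300156, p(63)=1505499, p(64)=1741630, p(65)=2012558, p(66)=2323520, p(67)=2679689, p(68)=3087735, p(69)=3554345, p(70)=4087968, p(71)=4697205, p(72)=5392783, p(73)=6185689, p(74)=7089500, p(75)=8118264, p(76)=9289091, p(77)=10619863, p(78)=12132164, p(79)=13848650, p(80)=15796476, p(81)=18004327, p(82)=20506255, p(83)=23338469, p(84)=26543660, p(85)=30167357, p(86)=34262962, p(87)=38887673, p(88)=44108109, p(89)=49995925, p(90)=56634173, p(91)=64112359, p(92)=72533807, p(93)=82010177, p(94)=92669720, p(95)=104651419, p(96)=118114304, p(97)=133230930, p(98)=150198136, p(99)=169229875, p(100)=190569292, p(101)=214481126, p(102)=241265379, p(103)=271248950.
Final step: p(104) = p(103) + p(102) - p(99) - p(97) + p(92) + p(89) - p(82) - p(78) + p(69) + p(64) - p(53) - p(47) + p(34) + p(27) - p(12) - p(4)
= 271248950 + 241265379 - 169229875 - 133230930 + 72533807 + 49995925 - 20506255 - 12132164 + 3554345 + 1741630 - 329931 - 124754 + 12310 + 3010 - 77 - 5
= 304801365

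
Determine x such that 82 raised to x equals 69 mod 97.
69

Baby-step giant-step with step n = ⌈√97⌉ = 10.
Baby steps 82^j mod 97 (j:value) for j=0..9: 0:1, 1:82, 2:31, 3:20, 4:88, 5:38, 6:12, 7:14, 8:81, 9:46.
Giant-step multiplier: 82^(-10) ≡ 82^(96-10) = 82^86 ≡ 44 (mod 97).
Giant steps γ_i = 69·44^i mod 97: γ_0=69, γ_1=29, γ_2=15, γ_3=78, γ_4=37, γ_5=76, γ_6=46 (in table at j=9).
x = i·n + j = 6·10 + 9 = 69.
Check: 82^69 ≡ 69 (mod 97).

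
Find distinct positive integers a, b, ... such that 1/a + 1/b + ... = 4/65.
1/17 + 1/369 + 1/203873 + 1/83128196385

Greedy algorithm:
4/65: ceiling(65/4) = 17, use 1/17
3/1105: ceiling(1105/3) = 369, use 1/369
2/407745: ceiling(407745/2) = 203873, use 1/203873
1/83128196385: ceiling(83128196385/1) = 83128196385, use 1/83128196385
Result: 4/65 = 1/17 + 1/369 + 1/203873 + 1/83128196385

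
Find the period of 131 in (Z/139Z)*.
23

139 is prime, so ord(131) divides φ(139) = 138.
Divisors of 138: 1, 2, 3, 6, 23, 46, 69, 138.
Repeated squaring: 131^1 ≡ 131, 131^2 ≡ 64, 131^4 ≡ 65, 131^8 ≡ 55, 131^16 ≡ 106, 131^32 ≡ 116, 131^64 ≡ 112, 131^128 ≡ 34 (mod 139).
Test 131^d mod 139 for each divisor d in increasing order:
131^1 ≡ 131
131^2 ≡ 64
131^3 = 131^2·131^1 ≡ 44
131^6 = 131^4·131^2 ≡ 129
131^23 = 131^16·131^4·131^2·131^1 ≡ 1  ← first divisor giving 1
The order is 23.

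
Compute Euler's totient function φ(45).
24

45 = 3^2 × 5
φ(n) = n × ∏(1 - 1/p) for each prime p dividing n
φ(45) = 45 × (1 - 1/3) × (1 - 1/5) = 24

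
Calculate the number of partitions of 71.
4697205

p(n) counts ways to write n as a sum of positive integers (order ignored).
Euler's pentagonal recurrence: p(k) = p(k-1) + p(k-2) - p(k-5) - p(k-7) + p(k-12) + p(k-15) - ... (offsets j(3j∓1)/2, signs ++--, p(0)=1, p(<0)=0).
DP table for k = 0..70: p(0)=1, p(1)=1, p(2)=2, p(3)=3, p(4)=5, p(5)=7, p(6)=11, p(7)=15, p(8)=22, p(9)=30, p(10)=42, p(11)=56, p(12)=77, p(13)=101, p(14)=135, p(15)=176, p(16)=231, p(17)=297, p(18)=385, p(19)=490, p(20)=627, p(21)=792, p(22)=1002, p(23)=1255, p(24)=1575, p(25)=1958, p(26)=2436, p(27)=3010, p(28)=3718, p(29)=4565, p(30)=5604, p(31)=6842, p(32)=8349, p(33)=10143, p(34)=12310, p(35)=14883, p(36)=17977, p(37)=21637, p(38)=26015, p(39)=31185, p(40)=37338, p(41)=44583, p(42)=53174, p(43)=63261, p(44)=75175, p(45)=89134, p(46)=105558, p(47)=124754, p(48)=147273, p(49)=173525, p(50)=204226, p(51)=239943, p(52)=281589, p(53)=329931, p(54)=386155, p(55)=451276, p(56)=526823, p(57)=614154, p(58)=715220, p(59)=831820, p(60)=966467, p(61)=1121505, p(62)=1300156, p(63)=1505499, p(64)=1741630, p(65)=2012558, p(66)=2323520, p(67)=2679689, p(68)=3087735, p(69)=3554345, p(70)=4087968.
Final step: p(71) = p(70) + p(69) - p(66) - p(64) + p(59) + p(56) - p(49) - p(45) + p(36) + p(31) - p(20) - p(14) + p(1)
= 4087968 + 3554345 - 2323520 - 1741630 + 831820 + 526823 - 173525 - 89134 + 17977 + 6842 - 627 - 135 + 1
= 4697205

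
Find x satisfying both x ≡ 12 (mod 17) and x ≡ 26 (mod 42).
488

Using Chinese Remainder Theorem:
M = 17 × 42 = 714
M1 = 42, M2 = 17
y1 = 42^(-1) mod 17 = 15
y2 = 17^(-1) mod 42 = 5
x = (12×42×15 + 26×17×5) mod 714 = 488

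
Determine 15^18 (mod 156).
129

Repeated squaring. Binary of 18 = 10010.
15^1 ≡ 15 (mod 156); 15^2 ≡ 69 (mod 156); 15^4 ≡ 81 (mod 156); 15^8 ≡ 9 (mod 156); 15^16 ≡ 81 (mod 156)
15^18 = 15^2 × 15^16 ≡ 129 (mod 156)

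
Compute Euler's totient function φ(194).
96

194 = 2 × 97
φ(n) = n × ∏(1 - 1/p) for each prime p dividing n
φ(194) = 194 × (1 - 1/2) × (1 - 1/97) = 96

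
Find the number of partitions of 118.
1482074143

p(n) counts ways to write n as a sum of positive integers (order ignored).
Euler's pentagonal recurrence: p(k) = p(k-1) + p(k-2) - p(k-5) - p(k-7) + p(k-12) + p(k-15) - ... (offsets j(3j∓1)/2, signs ++--, p(0)=1, p(<0)=0).
DP table for k = 0..117: p(0)=1, p(1)=1, p(2)=2, p(3)=3, p(4)=5, p(5)=7, p(6)=11, p(7)=15, p(8)=22, p(9)=30, p(10)=42, p(11)=56, p(12)=77, p(13)=101, p(14)=135, p(15)=176, p(16)=231, p(17)=297, p(18)=385, p(19)=490, p(20)=627, p(21)=792, p(22)=1002, p(23)=1255, p(24)=1575, p(25)=1958, p(26)=2436, p(27)=3010, p(28)=3718, p(29)=4565, p(30)=5604, p(31)=6842, p(32)=8349, p(33)=10143, p(34)=12310, p(35)=14883, p(36)=17977, p(37)=21637, p(38)=26015, p(39)=31185, p(40)=37338, p(41)=44583, p(42)=53174, p(43)=63261, p(44)=75175, p(45)=89134, p(46)=105558, p(47)=124754, p(48)=147273, p(49)=173525, p(50)=204226, p(51)=239943, p(52)=281589, p(53)=329931, p(54)=386155, p(55)=451276, p(56)=526823, p(57)=614154, p(58)=715220, p(59)=831820, p(60)=966467, p(61)=1121505, p(62)=1300156, p(63)=1505499, p(64)=1741630, p(65)=2012558, p(66)=2323520, p(67)=2679689, p(68)=3087735, p(69)=3554345, p(70)=4087968, p(71)=4697205, p(72)=5392783, p(73)=6185689, p(74)=7089500, p(75)=8118264, p(76)=9289091, p(77)=10619863, p(78)=12132164, p(79)=13848650, p(80)=15796476, p(81)=18004327, p(82)=20506255, p(83)=23338469, p(84)=26543660, p(85)=30167357, p(86)=34262962, p(87)=38887673, p(88)=44108109, p(89)=49995925, p(90)=56634173, p(91)=64112359, p(92)=72533807, p(93)=82010177, p(94)=92669720, p(95)=104651419, p(96)=118114304, p(97)=133230930, p(98)=150198136, p(99)=169229875, p(100)=190569292, p(101)=214481126, p(102)=241265379, p(103)=271248950, p(104)=304801365, p(105)=342325709, p(106)=384276336, p(107)=431149389, p(108)=483502844, p(109)=541946240, p(110)=607163746, p(111)=679903203, p(112)=761002156, p(113)=851376628, p(114)=952050665, p(115)=1064144451, p(116)=1188908248, p(117)=1327710076.
Final step: p(118) = p(117) + p(116) - p(113) - p(111) + p(106) + p(103) - p(96) - p(92) + p(83) + p(78) - p(67) - p(61) + p(48) + p(41) - p(26) - p(18) + p(1)
= 1327710076 + 1188908248 - 851376628 - 679903203 + 384276336 + 271248950 - 118114304 - 72533807 + 23338469 + 12132164 - 2679689 - 1121505 + 147273 + 44583 - 2436 - 385 + 1
= 1482074143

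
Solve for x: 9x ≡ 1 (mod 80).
9

gcd(9, 80) = 1, so the inverse exists.
Extended Euclidean algorithm on (80, 9):
80 = 8 × 9 + 8  ⟹  8 = (1)·80 + (-8)·9
9 = 1 × 8 + 1  ⟹  1 = (-1)·80 + (9)·9
So (9)·9 ≡ 1 (mod 80), i.e. 9^(-1) ≡ 9 (mod 80).
Check: 9 × 9 = 81 ≡ 1 (mod 80)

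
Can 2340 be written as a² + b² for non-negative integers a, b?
6² + 48² (a=6, b=48)

Factorization: 2340 = 2^2 × 3^2 × 5 × 13
By Fermat: n is sum of two squares iff every prime p ≡ 3 (mod 4) appears to even power.
All primes ≡ 3 (mod 4) appear to even power.
Search a = 0, 1, 2, … for 2340 - a² a perfect square: first hit at a = 6: 2340 - 36 = 2304 = 48².
2340 = 6² + 48² = 36 + 2304 ✓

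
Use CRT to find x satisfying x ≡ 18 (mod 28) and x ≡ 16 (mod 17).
186

Using Chinese Remainder Theorem:
M = 28 × 17 = 476
M1 = 17, M2 = 28
y1 = 17^(-1) mod 28 = 5
y2 = 28^(-1) mod 17 = 14
x = (18×17×5 + 16×28×14) mod 476 = 186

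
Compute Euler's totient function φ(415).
328

415 = 5 × 83
φ(n) = n × ∏(1 - 1/p) for each prime p dividing n
φ(415) = 415 × (1 - 1/5) × (1 - 1/83) = 328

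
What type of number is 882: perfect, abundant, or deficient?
abundant

Proper divisors of 882: sum = 1 + 2 + 3 + 6 + 7 + 9 + 14 + 18 + ... + 126 + 147 + 294 + 441 (17 divisors) = 1341
Since 1341 > 882, 882 is abundant.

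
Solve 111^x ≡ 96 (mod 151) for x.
23

Baby-step giant-step with step n = ⌈√151⌉ = 13.
Baby steps 111^j mod 151 (j:value) for j=0..12: 0:1, 1:111, 2:90, 3:24, 4:97, 5:46, 6:123, 7:63, 8:47, 9:83, 10:2, 11:71, 12:29.
Giant-step multiplier: 111^(-13) ≡ 111^(150-13) = 111^137 ≡ 129 (mod 151).
Giant steps γ_i = 96·129^i mod 151: γ_0=96, γ_1=2 (in table at j=10).
x = i·n + j = 1·13 + 10 = 23.
Check: 111^23 ≡ 96 (mod 151).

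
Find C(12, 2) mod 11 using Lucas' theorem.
0

Using Lucas' theorem:
Write n=12 and k=2 in base 11:
n in base 11: [1, 1]
k in base 11: [0, 2]
C(12,2) mod 11 = ∏ C(n_i, k_i) mod 11
Digit binomials (mod 11): C(1,0) = 1; C(1,2) = 0 (k_i > n_i)
Product: 1 × 0 = 0 ≡ 0 (mod 11)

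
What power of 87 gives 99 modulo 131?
120

Baby-step giant-step with step n = ⌈√131⌉ = 12.
Baby steps 87^j mod 131 (j:value) for j=0..11: 0:1, 1:87, 2:102, 3:97, 4:55, 5:69, 6:108, 7:95, 8:12, 9:127, 10:45, 11:116.
Giant-step multiplier: 87^(-12) ≡ 87^(130-12) = 87^118 ≡ 105 (mod 131).
Giant steps γ_i = 99·105^i mod 131: γ_0=99, γ_1=46, γ_2=114, γ_3=49, γ_4=36, γ_5=112, γ_6=101, γ_7=125, γ_8=25, γ_9=5, γ_10=1 (in table at j=0).
x = i·n + j = 10·12 + 0 = 120.
Check: 87^120 ≡ 99 (mod 131).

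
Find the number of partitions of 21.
792

p(n) counts ways to write n as a sum of positive integers (order ignored).
Euler's pentagonal recurrence: p(k) = p(k-1) + p(k-2) - p(k-5) - p(k-7) + p(k-12) + p(k-15) - ... (offsets j(3j∓1)/2, signs ++--, p(0)=1, p(<0)=0).
DP table for k = 0..20: p(0)=1, p(1)=1, p(2)=2, p(3)=3, p(4)=5, p(5)=7, p(6)=11, p(7)=15, p(8)=22, p(9)=30, p(10)=42, p(11)=56, p(12)=77, p(13)=101, p(14)=135, p(15)=176, p(16)=231, p(17)=297, p(18)=385, p(19)=490, p(20)=627.
Final step: p(21) = p(20) + p(19) - p(16) - p(14) + p(9) + p(6)
= 627 + 490 - 231 - 135 + 30 + 11
= 792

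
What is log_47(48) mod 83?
14

Baby-step giant-step with step n = ⌈√83⌉ = 10.
Baby steps 47^j mod 83 (j:value) for j=0..9: 0:1, 1:47, 2:51, 3:73, 4:28, 5:71, 6:17, 7:52, 8:37, 9:79.
Giant-step multiplier: 47^(-10) ≡ 47^(82-10) = 47^72 ≡ 49 (mod 83).
Giant steps γ_i = 48·49^i mod 83: γ_0=48, γ_1=28 (in table at j=4).
x = i·n + j = 1·10 + 4 = 14.
Check: 47^14 ≡ 48 (mod 83).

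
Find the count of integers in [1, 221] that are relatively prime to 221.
192

221 = 13 × 17
φ(n) = n × ∏(1 - 1/p) for each prime p dividing n
φ(221) = 221 × (1 - 1/13) × (1 - 1/17) = 192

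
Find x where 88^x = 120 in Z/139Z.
82

Baby-step giant-step with step n = ⌈√139⌉ = 12.
Baby steps 88^j mod 139 (j:value) for j=0..11: 0:1, 1:88, 2:99, 3:94, 4:71, 5:132, 6:79, 7:2, 8:37, 9:59, 10:49, 11:3.
Giant-step multiplier: 88^(-12) ≡ 88^(138-12) = 88^126 ≡ 129 (mod 139).
Giant steps γ_i = 120·129^i mod 139: γ_0=120, γ_1=51, γ_2=46, γ_3=96, γ_4=13, γ_5=9, γ_6=49 (in table at j=10).
x = i·n + j = 6·12 + 10 = 82.
Check: 88^82 ≡ 120 (mod 139).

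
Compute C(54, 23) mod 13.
0

Using Lucas' theorem:
Write n=54 and k=23 in base 13:
n in base 13: [4, 2]
k in base 13: [1, 10]
C(54,23) mod 13 = ∏ C(n_i, k_i) mod 13
Digit binomials (mod 13): C(4,1) = 4; C(2,10) = 0 (k_i > n_i)
Product: 4 × 0 = 0 ≡ 0 (mod 13)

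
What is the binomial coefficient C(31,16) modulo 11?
10

Using Lucas' theorem:
Write n=31 and k=16 in base 11:
n in base 11: [2, 9]
k in base 11: [1, 5]
C(31,16) mod 11 = ∏ C(n_i, k_i) mod 11
Digit binomials (mod 11): C(2,1) = 2; C(9,5) = 126 ≡ 5
Product: 2 × 5 = 10 ≡ 10 (mod 11)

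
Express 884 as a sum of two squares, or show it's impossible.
10² + 28² (a=10, b=28)

Factorization: 884 = 2^2 × 13 × 17
By Fermat: n is sum of two squares iff every prime p ≡ 3 (mod 4) appears to even power.
All primes ≡ 3 (mod 4) appear to even power.
Search a = 0, 1, 2, … for 884 - a² a perfect square: first hit at a = 10: 884 - 100 = 784 = 28².
884 = 10² + 28² = 100 + 784 ✓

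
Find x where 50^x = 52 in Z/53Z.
26

Baby-step giant-step with step n = ⌈√53⌉ = 8.
Baby steps 50^j mod 53 (j:value) for j=0..7: 0:1, 1:50, 2:9, 3:26, 4:28, 5:22, 6:40, 7:39.
Giant-step multiplier: 50^(-8) ≡ 50^(52-8) = 50^44 ≡ 24 (mod 53).
Giant steps γ_i = 52·24^i mod 53: γ_0=52, γ_1=29, γ_2=7, γ_3=9 (in table at j=2).
x = i·n + j = 3·8 + 2 = 26.
Check: 50^26 ≡ 52 (mod 53).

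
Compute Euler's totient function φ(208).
96

208 = 2^4 × 13
φ(n) = n × ∏(1 - 1/p) for each prime p dividing n
φ(208) = 208 × (1 - 1/2) × (1 - 1/13) = 96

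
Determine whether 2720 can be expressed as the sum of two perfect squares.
4² + 52² (a=4, b=52)

Factorization: 2720 = 2^5 × 5 × 17
By Fermat: n is sum of two squares iff every prime p ≡ 3 (mod 4) appears to even power.
All primes ≡ 3 (mod 4) appear to even power.
Search a = 0, 1, 2, … for 2720 - a² a perfect square: first hit at a = 4: 2720 - 16 = 2704 = 52².
2720 = 4² + 52² = 16 + 2704 ✓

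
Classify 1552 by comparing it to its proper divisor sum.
deficient

Proper divisors of 1552: sum = 1 + 2 + 4 + 8 + 16 + 97 + 194 + 388 + 776 = 1486
Since 1486 < 1552, 1552 is deficient.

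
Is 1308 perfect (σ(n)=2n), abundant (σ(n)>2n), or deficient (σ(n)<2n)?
abundant

Proper divisors of 1308: sum = 1 + 2 + 3 + 4 + 6 + 12 + 109 + 218 + 327 + 436 + 654 = 1772
Since 1772 > 1308, 1308 is abundant.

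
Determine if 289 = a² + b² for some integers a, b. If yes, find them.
0² + 17² (a=0, b=17)

Factorization: 289 = 17^2
By Fermat: n is sum of two squares iff every prime p ≡ 3 (mod 4) appears to even power.
All primes ≡ 3 (mod 4) appear to even power.
Search a = 0, 1, 2, … for 289 - a² a perfect square: first hit at a = 0: 289 - 0 = 289 = 17².
289 = 0² + 17² = 0 + 289 ✓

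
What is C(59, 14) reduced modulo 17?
0

Using Lucas' theorem:
Write n=59 and k=14 in base 17:
n in base 17: [3, 8]
k in base 17: [0, 14]
C(59,14) mod 17 = ∏ C(n_i, k_i) mod 17
Digit binomials (mod 17): C(3,0) = 1; C(8,14) = 0 (k_i > n_i)
Product: 1 × 0 = 0 ≡ 0 (mod 17)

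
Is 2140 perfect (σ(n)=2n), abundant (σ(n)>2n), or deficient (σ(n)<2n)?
abundant

Proper divisors of 2140: sum = 1 + 2 + 4 + 5 + 10 + 20 + 107 + 214 + 428 + 535 + 1070 = 2396
Since 2396 > 2140, 2140 is abundant.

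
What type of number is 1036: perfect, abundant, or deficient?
abundant

Proper divisors of 1036: sum = 1 + 2 + 4 + 7 + 14 + 28 + 37 + 74 + 148 + 259 + 518 = 1092
Since 1092 > 1036, 1036 is abundant.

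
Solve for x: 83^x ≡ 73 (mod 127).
6

Baby-step giant-step with step n = ⌈√127⌉ = 12.
Baby steps 83^j mod 127 (j:value) for j=0..11: 0:1, 1:83, 2:31, 3:33, 4:72, 5:7, 6:73, 7:90, 8:104, 9:123, 10:49, 11:3.
h = 73 is already in the table at j=6, so x = 6.
Check: 83^6 ≡ 73 (mod 127).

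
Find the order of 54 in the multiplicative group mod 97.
24

97 is prime, so ord(54) divides φ(97) = 96.
Divisors of 96: 1, 2, 3, 4, 6, 8, 12, 16, 24, 32, 48, 96.
Repeated squaring: 54^1 ≡ 54, 54^2 ≡ 6, 54^4 ≡ 36, 54^8 ≡ 35, 54^16 ≡ 61, 54^32 ≡ 35, 54^64 ≡ 61 (mod 97).
Test 54^d mod 97 for each divisor d in increasing order:
54^1 ≡ 54
54^2 ≡ 6
54^3 = 54^2·54^1 ≡ 33
54^4 ≡ 36
54^6 = 54^4·54^2 ≡ 22
54^8 ≡ 35
54^12 = 54^8·54^4 ≡ 96
54^16 ≡ 61
54^24 = 54^16·54^8 ≡ 1  ← first divisor giving 1
The order is 24.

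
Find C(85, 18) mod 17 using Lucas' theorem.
0

Using Lucas' theorem:
Write n=85 and k=18 in base 17:
n in base 17: [5, 0]
k in base 17: [1, 1]
C(85,18) mod 17 = ∏ C(n_i, k_i) mod 17
Digit binomials (mod 17): C(5,1) = 5; C(0,1) = 0 (k_i > n_i)
Product: 5 × 0 = 0 ≡ 0 (mod 17)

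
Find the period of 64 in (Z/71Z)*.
35

71 is prime, so ord(64) divides φ(71) = 70.
Divisors of 70: 1, 2, 5, 7, 10, 14, 35, 70.
Repeated squaring: 64^1 ≡ 64, 64^2 ≡ 49, 64^4 ≡ 58, 64^8 ≡ 27, 64^16 ≡ 19, 64^32 ≡ 6, 64^64 ≡ 36 (mod 71).
Test 64^d mod 71 for each divisor d in increasing order:
64^1 ≡ 64
64^2 ≡ 49
64^5 = 64^4·64^1 ≡ 20
64^7 = 64^4·64^2·64^1 ≡ 57
64^10 = 64^8·64^2 ≡ 45
64^14 = 64^8·64^4·64^2 ≡ 54
64^35 = 64^32·64^2·64^1 ≡ 1  ← first divisor giving 1
The order is 35.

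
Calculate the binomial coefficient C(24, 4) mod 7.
0

Using Lucas' theorem:
Write n=24 and k=4 in base 7:
n in base 7: [3, 3]
k in base 7: [0, 4]
C(24,4) mod 7 = ∏ C(n_i, k_i) mod 7
Digit binomials (mod 7): C(3,0) = 1; C(3,4) = 0 (k_i > n_i)
Product: 1 × 0 = 0 ≡ 0 (mod 7)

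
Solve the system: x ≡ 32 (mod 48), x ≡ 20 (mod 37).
464

Using Chinese Remainder Theorem:
M = 48 × 37 = 1776
M1 = 37, M2 = 48
y1 = 37^(-1) mod 48 = 13
y2 = 48^(-1) mod 37 = 27
x = (32×37×13 + 20×48×27) mod 1776 = 464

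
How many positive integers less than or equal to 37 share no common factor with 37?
36

37 = 37
φ(n) = n × ∏(1 - 1/p) for each prime p dividing n
φ(37) = 37 × (1 - 1/37) = 36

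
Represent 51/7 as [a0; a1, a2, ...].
[7; 3, 2]

Euclidean algorithm steps:
51 = 7 × 7 + 2
7 = 3 × 2 + 1
2 = 2 × 1 + 0
Continued fraction: [7; 3, 2]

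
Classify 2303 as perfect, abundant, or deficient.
deficient

Proper divisors of 2303: sum = 1 + 7 + 47 + 49 + 329 = 433
Since 433 < 2303, 2303 is deficient.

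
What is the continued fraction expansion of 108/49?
[2; 4, 1, 9]

Euclidean algorithm steps:
108 = 2 × 49 + 10
49 = 4 × 10 + 9
10 = 1 × 9 + 1
9 = 9 × 1 + 0
Continued fraction: [2; 4, 1, 9]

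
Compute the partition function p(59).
831820

p(n) counts ways to write n as a sum of positive integers (order ignored).
Euler's pentagonal recurrence: p(k) = p(k-1) + p(k-2) - p(k-5) - p(k-7) + p(k-12) + p(k-15) - ... (offsets j(3j∓1)/2, signs ++--, p(0)=1, p(<0)=0).
DP table for k = 0..58: p(0)=1, p(1)=1, p(2)=2, p(3)=3, p(4)=5, p(5)=7, p(6)=11, p(7)=15, p(8)=22, p(9)=30, p(10)=42, p(11)=56, p(12)=77, p(13)=101, p(14)=135, p(15)=176, p(16)=231, p(17)=297, p(18)=385, p(19)=490, p(20)=627, p(21)=792, p(22)=1002, p(23)=1255, p(24)=1575, p(25)=1958, p(26)=2436, p(27)=3010, p(28)=3718, p(29)=4565, p(30)=5604, p(31)=6842, p(32)=8349, p(33)=10143, p(34)=12310, p(35)=14883, p(36)=17977, p(37)=21637, p(38)=26015, p(39)=31185, p(40)=37338, p(41)=44583, p(42)=53174, p(43)=63261, p(44)=75175, p(45)=89134, p(46)=105558, p(47)=124754, p(48)=147273, p(49)=173525, p(50)=204226, p(51)=239943, p(52)=281589, p(53)=329931, p(54)=386155, p(55)=451276, p(56)=526823, p(57)=614154, p(58)=715220.
Final step: p(59) = p(58) + p(57) - p(54) - p(52) + p(47) + p(44) - p(37) - p(33) + p(24) + p(19) - p(8) - p(2)
= 715220 + 614154 - 386155 - 281589 + 124754 + 75175 - 21637 - 10143 + 1575 + 490 - 22 - 2
= 831820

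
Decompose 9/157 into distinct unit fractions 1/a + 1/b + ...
1/18 + 1/566 + 1/399879

Greedy algorithm:
9/157: ceiling(157/9) = 18, use 1/18
5/2826: ceiling(2826/5) = 566, use 1/566
1/399879: ceiling(399879/1) = 399879, use 1/399879
Result: 9/157 = 1/18 + 1/566 + 1/399879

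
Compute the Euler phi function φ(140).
48

140 = 2^2 × 5 × 7
φ(n) = n × ∏(1 - 1/p) for each prime p dividing n
φ(140) = 140 × (1 - 1/2) × (1 - 1/5) × (1 - 1/7) = 48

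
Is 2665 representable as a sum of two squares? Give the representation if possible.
8² + 51² (a=8, b=51)

Factorization: 2665 = 5 × 13 × 41
By Fermat: n is sum of two squares iff every prime p ≡ 3 (mod 4) appears to even power.
All primes ≡ 3 (mod 4) appear to even power.
Search a = 0, 1, 2, … for 2665 - a² a perfect square: first hit at a = 8: 2665 - 64 = 2601 = 51².
2665 = 8² + 51² = 64 + 2601 ✓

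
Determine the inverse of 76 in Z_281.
159

gcd(76, 281) = 1, so the inverse exists.
Extended Euclidean algorithm on (281, 76):
281 = 3 × 76 + 53  ⟹  53 = (1)·281 + (-3)·76
76 = 1 × 53 + 23  ⟹  23 = (-1)·281 + (4)·76
53 = 2 × 23 + 7  ⟹  7 = (3)·281 + (-11)·76
23 = 3 × 7 + 2  ⟹  2 = (-10)·281 + (37)·76
7 = 3 × 2 + 1  ⟹  1 = (33)·281 + (-122)·76
So (-122)·76 ≡ 1 (mod 281), i.e. 76^(-1) ≡ -122 ≡ 159 (mod 281).
Check: 76 × 159 = 12084 ≡ 1 (mod 281)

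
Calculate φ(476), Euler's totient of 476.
192

476 = 2^2 × 7 × 17
φ(n) = n × ∏(1 - 1/p) for each prime p dividing n
φ(476) = 476 × (1 - 1/2) × (1 - 1/7) × (1 - 1/17) = 192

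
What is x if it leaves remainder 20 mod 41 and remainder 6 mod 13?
266

Using Chinese Remainder Theorem:
M = 41 × 13 = 533
M1 = 13, M2 = 41
y1 = 13^(-1) mod 41 = 19
y2 = 41^(-1) mod 13 = 7
x = (20×13×19 + 6×41×7) mod 533 = 266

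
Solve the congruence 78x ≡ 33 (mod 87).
x ≡ 6 (mod 29)

gcd(78, 87) = 3, which divides 33, so solutions exist.
Divide through by 3: 26x ≡ 11 (mod 29).
Find 26^(-1) mod 29 by the extended Euclidean algorithm:
29 = 1 × 26 + 3  ⟹  3 = (1)·29 + (-1)·26
26 = 8 × 3 + 2  ⟹  2 = (-8)·29 + (9)·26
3 = 1 × 2 + 1  ⟹  1 = (9)·29 + (-10)·26
So (-10)·26 ≡ 1 (mod 29), i.e. 26^(-1) ≡ -10 ≡ 19 (mod 29).
x ≡ 19 × 11 = 209 ≡ 6 (mod 29).
Check: 78 × 6 = 468 ≡ 33 (mod 87).
x ≡ 6 (mod 29), giving 3 solutions mod 87.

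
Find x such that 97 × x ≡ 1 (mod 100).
33

gcd(97, 100) = 1, so the inverse exists.
Extended Euclidean algorithm on (100, 97):
100 = 1 × 97 + 3  ⟹  3 = (1)·100 + (-1)·97
97 = 32 × 3 + 1  ⟹  1 = (-32)·100 + (33)·97
So (33)·97 ≡ 1 (mod 100), i.e. 97^(-1) ≡ 33 (mod 100).
Check: 97 × 33 = 3201 ≡ 1 (mod 100)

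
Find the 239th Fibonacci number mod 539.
463

Matrix identity: Q^n = [[F_(n+1), F_n], [F_n, F_(n-1)]] with Q = [[1,1],[1,0]].
n = 239 = 11101111₂. Square-and-multiply, entries mod 539:
Q^1 = [[1,1],[1,0]]
Q^3 = (Q^1)²·Q = [[3,2],[2,1]]
Q^7 = (Q^3)²·Q = [[21,13],[13,8]]
Q^14 = (Q^7)² = [[71,377],[377,233]]
Q^29 = (Q^14)²·Q = [[363,23],[23,340]]
Q^59 = (Q^29)²·Q = [[242,243],[243,538]]
Q^119 = (Q^59)²·Q = [[462,111],[111,351]]
Q^239 = (Q^119)²·Q = [[154,463],[463,230]]
F_239 mod 539 = Q^239[0][1] = 463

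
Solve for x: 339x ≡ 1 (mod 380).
139

gcd(339, 380) = 1, so the inverse exists.
Extended Euclidean algorithm on (380, 339):
380 = 1 × 339 + 41  ⟹  41 = (1)·380 + (-1)·339
339 = 8 × 41 + 11  ⟹  11 = (-8)·380 + (9)·339
41 = 3 × 11 + 8  ⟹  8 = (25)·380 + (-28)·339
11 = 1 × 8 + 3  ⟹  3 = (-33)·380 + (37)·339
8 = 2 × 3 + 2  ⟹  2 = (91)·380 + (-102)·339
3 = 1 × 2 + 1  ⟹  1 = (-124)·380 + (139)·339
So (139)·339 ≡ 1 (mod 380), i.e. 339^(-1) ≡ 139 (mod 380).
Check: 339 × 139 = 47121 ≡ 1 (mod 380)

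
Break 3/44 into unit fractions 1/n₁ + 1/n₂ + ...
1/15 + 1/660

Greedy algorithm:
3/44: ceiling(44/3) = 15, use 1/15
1/660: ceiling(660/1) = 660, use 1/660
Result: 3/44 = 1/15 + 1/660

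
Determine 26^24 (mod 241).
150

Repeated squaring. Binary of 24 = 11000.
26^1 ≡ 26 (mod 241); 26^2 ≡ 194 (mod 241); 26^4 ≡ 40 (mod 241); 26^8 ≡ 154 (mod 241); 26^16 ≡ 98 (mod 241)
26^24 = 26^8 × 26^16 ≡ 150 (mod 241)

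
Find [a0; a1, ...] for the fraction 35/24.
[1; 2, 5, 2]

Euclidean algorithm steps:
35 = 1 × 24 + 11
24 = 2 × 11 + 2
11 = 5 × 2 + 1
2 = 2 × 1 + 0
Continued fraction: [1; 2, 5, 2]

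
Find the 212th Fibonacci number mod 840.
549

Matrix identity: Q^n = [[F_(n+1), F_n], [F_n, F_(n-1)]] with Q = [[1,1],[1,0]].
n = 212 = 11010100₂. Square-and-multiply, entries mod 840:
Q^1 = [[1,1],[1,0]]
Q^3 = (Q^1)²·Q = [[3,2],[2,1]]
Q^6 = (Q^3)² = [[13,8],[8,5]]
Q^13 = (Q^6)²·Q = [[377,233],[233,144]]
Q^26 = (Q^13)² = [[698,433],[433,265]]
Q^53 = (Q^26)²·Q = [[512,173],[173,339]]
Q^106 = (Q^53)² = [[593,223],[223,370]]
Q^212 = (Q^106)² = [[698,549],[549,149]]
F_212 mod 840 = Q^212[0][1] = 549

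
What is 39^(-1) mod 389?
10

gcd(39, 389) = 1, so the inverse exists.
Extended Euclidean algorithm on (389, 39):
389 = 9 × 39 + 38  ⟹  38 = (1)·389 + (-9)·39
39 = 1 × 38 + 1  ⟹  1 = (-1)·389 + (10)·39
So (10)·39 ≡ 1 (mod 389), i.e. 39^(-1) ≡ 10 (mod 389).
Check: 39 × 10 = 390 ≡ 1 (mod 389)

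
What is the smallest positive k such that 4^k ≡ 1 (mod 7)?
3

7 is prime, so ord(4) divides φ(7) = 6.
Divisors of 6: 1, 2, 3, 6.
Repeated squaring: 4^1 ≡ 4, 4^2 ≡ 2, 4^4 ≡ 4 (mod 7).
Test 4^d mod 7 for each divisor d in increasing order:
4^1 ≡ 4
4^2 ≡ 2
4^3 = 4^2·4^1 ≡ 1  ← first divisor giving 1
The order is 3.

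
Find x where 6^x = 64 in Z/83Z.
54

Baby-step giant-step with step n = ⌈√83⌉ = 10.
Baby steps 6^j mod 83 (j:value) for j=0..9: 0:1, 1:6, 2:36, 3:50, 4:51, 5:57, 6:10, 7:60, 8:28, 9:2.
Giant-step multiplier: 6^(-10) ≡ 6^(82-10) = 6^72 ≡ 7 (mod 83).
Giant steps γ_i = 64·7^i mod 83: γ_0=64, γ_1=33, γ_2=65, γ_3=40, γ_4=31, γ_5=51 (in table at j=4).
x = i·n + j = 5·10 + 4 = 54.
Check: 6^54 ≡ 64 (mod 83).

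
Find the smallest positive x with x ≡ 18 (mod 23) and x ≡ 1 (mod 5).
41

Using Chinese Remainder Theorem:
M = 23 × 5 = 115
M1 = 5, M2 = 23
y1 = 5^(-1) mod 23 = 14
y2 = 23^(-1) mod 5 = 2
x = (18×5×14 + 1×23×2) mod 115 = 41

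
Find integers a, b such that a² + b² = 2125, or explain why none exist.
3² + 46² (a=3, b=46)

Factorization: 2125 = 5^3 × 17
By Fermat: n is sum of two squares iff every prime p ≡ 3 (mod 4) appears to even power.
All primes ≡ 3 (mod 4) appear to even power.
Search a = 0, 1, 2, … for 2125 - a² a perfect square: first hit at a = 3: 2125 - 9 = 2116 = 46².
2125 = 3² + 46² = 9 + 2116 ✓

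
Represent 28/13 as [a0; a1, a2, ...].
[2; 6, 2]

Euclidean algorithm steps:
28 = 2 × 13 + 2
13 = 6 × 2 + 1
2 = 2 × 1 + 0
Continued fraction: [2; 6, 2]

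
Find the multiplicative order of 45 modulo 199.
99

199 is prime, so ord(45) divides φ(199) = 198.
Divisors of 198: 1, 2, 3, 6, 9, 11, 18, 22, 33, 66, 99, 198.
Repeated squaring: 45^1 ≡ 45, 45^2 ≡ 35, 45^4 ≡ 31, 45^8 ≡ 165, 45^16 ≡ 161, 45^32 ≡ 51, 45^64 ≡ 14, 45^128 ≡ 196 (mod 199).
Test 45^d mod 199 for each divisor d in increasing order:
45^1 ≡ 45
45^2 ≡ 35
45^3 = 45^2·45^1 ≡ 182
45^6 = 45^4·45^2 ≡ 90
45^9 = 45^8·45^1 ≡ 62
45^11 = 45^8·45^2·45^1 ≡ 180
45^18 = 45^16·45^2 ≡ 63
45^22 = 45^16·45^4·45^2 ≡ 162
45^33 = 45^32·45^1 ≡ 106
45^66 = 45^64·45^2 ≡ 92
45^99 = 45^64·45^32·45^2·45^1 ≡ 1  ← first divisor giving 1
The order is 99.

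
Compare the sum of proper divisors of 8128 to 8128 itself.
perfect

Proper divisors of 8128: sum = 1 + 2 + 4 + 8 + 16 + 32 + 64 + 127 + 254 + 508 + 1016 + 2032 + 4064 = 8128
Since 8128 = 8128, 8128 is perfect.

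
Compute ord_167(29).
83

167 is prime, so ord(29) divides φ(167) = 166.
Divisors of 166: 1, 2, 83, 166.
Repeated squaring: 29^1 ≡ 29, 29^2 ≡ 6, 29^4 ≡ 36, 29^8 ≡ 127, 29^16 ≡ 97, 29^32 ≡ 57, 29^64 ≡ 76, 29^128 ≡ 98 (mod 167).
Test 29^d mod 167 for each divisor d in increasing order:
29^1 ≡ 29
29^2 ≡ 6
29^83 = 29^64·29^16·29^2·29^1 ≡ 1  ← first divisor giving 1
The order is 83.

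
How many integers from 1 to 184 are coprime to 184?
88

184 = 2^3 × 23
φ(n) = n × ∏(1 - 1/p) for each prime p dividing n
φ(184) = 184 × (1 - 1/2) × (1 - 1/23) = 88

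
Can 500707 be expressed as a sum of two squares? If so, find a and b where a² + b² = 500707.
Not possible

Factorization: 500707 = 19^3 × 73
By Fermat: n is sum of two squares iff every prime p ≡ 3 (mod 4) appears to even power.
Prime(s) ≡ 3 (mod 4) with odd exponent: [(19, 3)]
Therefore 500707 cannot be expressed as a² + b².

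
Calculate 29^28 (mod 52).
29

Repeated squaring. Binary of 28 = 11100.
29^1 ≡ 29 (mod 52); 29^2 ≡ 9 (mod 52); 29^4 ≡ 29 (mod 52); 29^8 ≡ 9 (mod 52); 29^16 ≡ 29 (mod 52)
29^28 = 29^4 × 29^8 × 29^16 ≡ 29 (mod 52)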